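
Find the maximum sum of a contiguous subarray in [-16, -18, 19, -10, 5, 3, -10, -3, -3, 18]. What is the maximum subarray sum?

Using Kadane's algorithm on [-16, -18, 19, -10, 5, 3, -10, -3, -3, 18]:

Scanning through the array:
Position 1 (value -18): max_ending_here = -18, max_so_far = -16
Position 2 (value 19): max_ending_here = 19, max_so_far = 19
Position 3 (value -10): max_ending_here = 9, max_so_far = 19
Position 4 (value 5): max_ending_here = 14, max_so_far = 19
Position 5 (value 3): max_ending_here = 17, max_so_far = 19
Position 6 (value -10): max_ending_here = 7, max_so_far = 19
Position 7 (value -3): max_ending_here = 4, max_so_far = 19
Position 8 (value -3): max_ending_here = 1, max_so_far = 19
Position 9 (value 18): max_ending_here = 19, max_so_far = 19

Maximum subarray: [19]
Maximum sum: 19

The maximum subarray is [19] with sum 19. This subarray runs from index 2 to index 2.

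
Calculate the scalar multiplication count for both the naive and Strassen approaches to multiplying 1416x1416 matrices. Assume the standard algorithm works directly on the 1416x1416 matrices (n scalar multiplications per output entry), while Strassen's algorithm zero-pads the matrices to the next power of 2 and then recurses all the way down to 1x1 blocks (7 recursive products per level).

Matrix multiplication for 1416x1416 matrices:

Strassen's algorithm requires power-of-2 dimensions. Pad 1416x1416 to 2048x2048 (next power of 2).

Standard algorithm: 1416^3 = 2839159296 multiplications
Strassen's algorithm: 7^(log2(2048)) = 7^11 = 1977326743 multiplications
Savings: 2839159296 - 1977326743 = 861832553 multiplications

Standard: 2839159296 multiplications (1416^3). Strassen: 1977326743 multiplications (7^11, after padding to 2048x2048). Strassen reduces 8 recursive multiplications to 7 at each level.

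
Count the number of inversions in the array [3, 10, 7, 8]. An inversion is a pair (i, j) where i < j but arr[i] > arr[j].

Finding inversions in [3, 10, 7, 8]:

(1, 2): arr[1]=10 > arr[2]=7
(1, 3): arr[1]=10 > arr[3]=8

Total inversions: 2

The array has 2 inversion(s): (1,2), (1,3). Each pair (i,j) satisfies i < j and arr[i] > arr[j].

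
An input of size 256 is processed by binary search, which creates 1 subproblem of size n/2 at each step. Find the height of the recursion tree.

For divide and conquer with division factor 2:

Problem sizes at each level:
Level 0: 256
Level 1: 128
Level 2: 64
Level 3: 32
Level 4: 16
Level 5: 8
Level 6: 4
Level 7: 2
Level 8: 1

The root is level 0 and the size-1 base case is level 8 (the tree spans levels 0 through 8, i.e. 9 levels counting the root), so the depth is the number of divisions: log_2(256) = 8

The recursion tree depth is log_2(256) = 8. At each level, the problem size is divided by 2, so it takes 8 divisions to reduce to a base case of size 1. The algorithm makes 1 recursive call at each level.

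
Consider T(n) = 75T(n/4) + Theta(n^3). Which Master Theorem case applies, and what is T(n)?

Master Theorem for T(n) = 75T(n/4) + O(n^3):

a = 75, b = 4, c = 3
log_b(a) = log_4(75) = 3.1144

Case 1: c = 3 < log_4(75) = 3.1144
T(n) = O(n^(log_4 75))

For T(n) = 75T(n/4) + O(n^3): log_4(75) = 3.1144. This is Case 1 of the Master Theorem (c < log_b(a), work dominated by leaves), giving O(n^(log_4 75)).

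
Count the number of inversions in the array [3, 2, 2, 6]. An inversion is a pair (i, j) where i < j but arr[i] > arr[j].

Finding inversions in [3, 2, 2, 6]:

(0, 1): arr[0]=3 > arr[1]=2
(0, 2): arr[0]=3 > arr[2]=2

Total inversions: 2

The array has 2 inversion(s): (0,1), (0,2). Each pair (i,j) satisfies i < j and arr[i] > arr[j].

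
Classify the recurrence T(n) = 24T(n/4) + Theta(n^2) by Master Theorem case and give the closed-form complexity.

Master Theorem for T(n) = 24T(n/4) + O(n^2):

a = 24, b = 4, c = 2
log_b(a) = log_4(24) = 2.2925

Case 1: c = 2 < log_4(24) = 2.2925
T(n) = O(n^(log_4 24))

For T(n) = 24T(n/4) + O(n^2): log_4(24) = 2.2925. This is Case 1 of the Master Theorem (c < log_b(a), work dominated by leaves), giving O(n^(log_4 24)).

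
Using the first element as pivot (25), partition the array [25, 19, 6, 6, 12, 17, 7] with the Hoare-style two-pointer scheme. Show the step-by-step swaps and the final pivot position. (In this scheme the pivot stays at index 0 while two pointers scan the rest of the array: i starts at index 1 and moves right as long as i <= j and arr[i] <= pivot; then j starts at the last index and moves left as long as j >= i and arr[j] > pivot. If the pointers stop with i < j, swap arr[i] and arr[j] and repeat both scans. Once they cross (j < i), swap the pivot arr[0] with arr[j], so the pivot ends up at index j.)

Hoare-style two-pointer partition with pivot = 25:

Initial array: [25, 19, 6, 6, 12, 17, 7]

Pointers start at i = 1, j = 6.
i ends at 7, j ends at 6: the pointers have crossed (j < i), so scanning stops.

Swap pivot arr[0] with arr[6] to place pivot at position 6: [7, 19, 6, 6, 12, 17, 25]
Pivot position: 6

After partitioning with pivot 25, the array becomes [7, 19, 6, 6, 12, 17, 25]. The pivot is placed at index 6. All elements to the left of the pivot are <= 25, and all elements to the right are > 25.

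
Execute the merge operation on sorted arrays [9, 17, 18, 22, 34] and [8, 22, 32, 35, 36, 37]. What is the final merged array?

Merging process:

Compare 9 vs 8: take 8 from right. Merged: [8]
Compare 9 vs 22: take 9 from left. Merged: [8, 9]
Compare 17 vs 22: take 17 from left. Merged: [8, 9, 17]
Compare 18 vs 22: take 18 from left. Merged: [8, 9, 17, 18]
Compare 22 vs 22: take 22 from left. Merged: [8, 9, 17, 18, 22]
Compare 34 vs 22: take 22 from right. Merged: [8, 9, 17, 18, 22, 22]
Compare 34 vs 32: take 32 from right. Merged: [8, 9, 17, 18, 22, 22, 32]
Compare 34 vs 35: take 34 from left. Merged: [8, 9, 17, 18, 22, 22, 32, 34]
Append remaining from right: [35, 36, 37]. Merged: [8, 9, 17, 18, 22, 22, 32, 34, 35, 36, 37]

Final merged array: [8, 9, 17, 18, 22, 22, 32, 34, 35, 36, 37]
Total comparisons: 8

The merged array is [8, 9, 17, 18, 22, 22, 32, 34, 35, 36, 37], requiring 8 comparisons. The merge step runs in O(n) time where n is the total number of elements.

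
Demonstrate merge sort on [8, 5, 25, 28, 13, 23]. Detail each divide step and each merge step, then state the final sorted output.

Merge sort trace:

Split: [8, 5, 25, 28, 13, 23] -> [8, 5, 25] and [28, 13, 23]
  Split: [8, 5, 25] -> [8] and [5, 25]
    Split: [5, 25] -> [5] and [25]
    Merge: [5] + [25] -> [5, 25]
  Merge: [8] + [5, 25] -> [5, 8, 25]
  Split: [28, 13, 23] -> [28] and [13, 23]
    Split: [13, 23] -> [13] and [23]
    Merge: [13] + [23] -> [13, 23]
  Merge: [28] + [13, 23] -> [13, 23, 28]
Merge: [5, 8, 25] + [13, 23, 28] -> [5, 8, 13, 23, 25, 28]

Final sorted array: [5, 8, 13, 23, 25, 28]

The merge sort proceeds by recursively splitting the array and merging sorted halves.
After all merges, the sorted array is [5, 8, 13, 23, 25, 28].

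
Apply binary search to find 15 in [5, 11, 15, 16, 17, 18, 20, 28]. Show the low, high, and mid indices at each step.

Binary search for 15 in [5, 11, 15, 16, 17, 18, 20, 28]:

lo=0, hi=7, mid=3, arr[mid]=16 -> 16 > 15, search left half
lo=0, hi=2, mid=1, arr[mid]=11 -> 11 < 15, search right half
lo=2, hi=2, mid=2, arr[mid]=15 -> Found target at index 2!

Binary search finds 15 at index 2 after 3 comparisons. The search repeatedly halves the search space by comparing with the middle element.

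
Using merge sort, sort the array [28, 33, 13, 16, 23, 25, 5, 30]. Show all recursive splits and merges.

Merge sort trace:

Split: [28, 33, 13, 16, 23, 25, 5, 30] -> [28, 33, 13, 16] and [23, 25, 5, 30]
  Split: [28, 33, 13, 16] -> [28, 33] and [13, 16]
    Split: [28, 33] -> [28] and [33]
    Merge: [28] + [33] -> [28, 33]
    Split: [13, 16] -> [13] and [16]
    Merge: [13] + [16] -> [13, 16]
  Merge: [28, 33] + [13, 16] -> [13, 16, 28, 33]
  Split: [23, 25, 5, 30] -> [23, 25] and [5, 30]
    Split: [23, 25] -> [23] and [25]
    Merge: [23] + [25] -> [23, 25]
    Split: [5, 30] -> [5] and [30]
    Merge: [5] + [30] -> [5, 30]
  Merge: [23, 25] + [5, 30] -> [5, 23, 25, 30]
Merge: [13, 16, 28, 33] + [5, 23, 25, 30] -> [5, 13, 16, 23, 25, 28, 30, 33]

Final sorted array: [5, 13, 16, 23, 25, 28, 30, 33]

The merge sort proceeds by recursively splitting the array and merging sorted halves.
After all merges, the sorted array is [5, 13, 16, 23, 25, 28, 30, 33].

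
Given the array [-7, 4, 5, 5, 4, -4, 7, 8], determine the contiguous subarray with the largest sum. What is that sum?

Using Kadane's algorithm on [-7, 4, 5, 5, 4, -4, 7, 8]:

Scanning through the array:
Position 1 (value 4): max_ending_here = 4, max_so_far = 4
Position 2 (value 5): max_ending_here = 9, max_so_far = 9
Position 3 (value 5): max_ending_here = 14, max_so_far = 14
Position 4 (value 4): max_ending_here = 18, max_so_far = 18
Position 5 (value -4): max_ending_here = 14, max_so_far = 18
Position 6 (value 7): max_ending_here = 21, max_so_far = 21
Position 7 (value 8): max_ending_here = 29, max_so_far = 29

Maximum subarray: [4, 5, 5, 4, -4, 7, 8]
Maximum sum: 29

The maximum subarray is [4, 5, 5, 4, -4, 7, 8] with sum 29. This subarray runs from index 1 to index 7.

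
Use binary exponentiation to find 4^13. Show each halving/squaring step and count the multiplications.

Computing 4^13 by squaring (build up from 4^1; each line after the first costs one multiplication):

4^1 = 4
4^2 = (4^1)^2 = 4^2 = 16
4^3 = 4 * 4^2 = 4 * 16 = 64
4^6 = (4^3)^2 = 64^2 = 4096
4^12 = (4^6)^2 = 4096^2 = 16777216
4^13 = 4 * 4^12 = 4 * 16777216 = 67108864

Result: 67108864
Multiplications needed: 5 (5 lines after 4^1)

4^13 = 67108864. Using exponentiation by squaring, this requires 5 multiplications. The key idea: if the exponent is even, square the half-power; if odd, multiply by the base once.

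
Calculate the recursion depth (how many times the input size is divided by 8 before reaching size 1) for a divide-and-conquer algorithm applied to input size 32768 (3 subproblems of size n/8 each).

For divide and conquer with division factor 8:

Problem sizes at each level:
Level 0: 32768
Level 1: 4096
Level 2: 512
Level 3: 64
Level 4: 8
Level 5: 1

The root is level 0 and the size-1 base case is level 5 (the tree spans levels 0 through 5, i.e. 6 levels counting the root), so the depth is the number of divisions: log_8(32768) = 5

The recursion tree depth is log_8(32768) = 5. At each level, the problem size is divided by 8, so it takes 5 divisions to reduce to a base case of size 1. The algorithm makes 3 recursive calls at each level.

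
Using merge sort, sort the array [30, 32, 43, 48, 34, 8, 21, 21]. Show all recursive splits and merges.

Merge sort trace:

Split: [30, 32, 43, 48, 34, 8, 21, 21] -> [30, 32, 43, 48] and [34, 8, 21, 21]
  Split: [30, 32, 43, 48] -> [30, 32] and [43, 48]
    Split: [30, 32] -> [30] and [32]
    Merge: [30] + [32] -> [30, 32]
    Split: [43, 48] -> [43] and [48]
    Merge: [43] + [48] -> [43, 48]
  Merge: [30, 32] + [43, 48] -> [30, 32, 43, 48]
  Split: [34, 8, 21, 21] -> [34, 8] and [21, 21]
    Split: [34, 8] -> [34] and [8]
    Merge: [34] + [8] -> [8, 34]
    Split: [21, 21] -> [21] and [21]
    Merge: [21] + [21] -> [21, 21]
  Merge: [8, 34] + [21, 21] -> [8, 21, 21, 34]
Merge: [30, 32, 43, 48] + [8, 21, 21, 34] -> [8, 21, 21, 30, 32, 34, 43, 48]

Final sorted array: [8, 21, 21, 30, 32, 34, 43, 48]

The merge sort proceeds by recursively splitting the array and merging sorted halves.
After all merges, the sorted array is [8, 21, 21, 30, 32, 34, 43, 48].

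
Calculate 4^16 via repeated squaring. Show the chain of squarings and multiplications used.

Computing 4^16 by squaring (build up from 4^1; each line after the first costs one multiplication):

4^1 = 4
4^2 = (4^1)^2 = 4^2 = 16
4^4 = (4^2)^2 = 16^2 = 256
4^8 = (4^4)^2 = 256^2 = 65536
4^16 = (4^8)^2 = 65536^2 = 4294967296

Result: 4294967296
Multiplications needed: 4 (4 lines after 4^1)

4^16 = 4294967296. Using exponentiation by squaring, this requires 4 multiplications. The key idea: if the exponent is even, square the half-power; if odd, multiply by the base once.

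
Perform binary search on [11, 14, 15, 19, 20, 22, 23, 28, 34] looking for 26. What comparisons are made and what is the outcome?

Binary search for 26 in [11, 14, 15, 19, 20, 22, 23, 28, 34]:

lo=0, hi=8, mid=4, arr[mid]=20 -> 20 < 26, search right half
lo=5, hi=8, mid=6, arr[mid]=23 -> 23 < 26, search right half
lo=7, hi=8, mid=7, arr[mid]=28 -> 28 > 26, search left half
lo=7 > hi=6, target 26 not found

Binary search determines that 26 is not in the array after 3 comparisons. The search space was exhausted without finding the target.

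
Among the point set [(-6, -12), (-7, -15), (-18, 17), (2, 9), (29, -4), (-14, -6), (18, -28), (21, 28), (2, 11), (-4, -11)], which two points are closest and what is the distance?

Computing all pairwise distances among 10 points:

d((-6, -12), (-7, -15)) = 3.1623
d((-6, -12), (-18, 17)) = 31.3847
d((-6, -12), (2, 9)) = 22.4722
d((-6, -12), (29, -4)) = 35.9026
d((-6, -12), (-14, -6)) = 10.0
d((-6, -12), (18, -28)) = 28.8444
d((-6, -12), (21, 28)) = 48.2597
d((-6, -12), (2, 11)) = 24.3516
d((-6, -12), (-4, -11)) = 2.2361
d((-7, -15), (-18, 17)) = 33.8378
d((-7, -15), (2, 9)) = 25.632
d((-7, -15), (29, -4)) = 37.6431
d((-7, -15), (-14, -6)) = 11.4018
d((-7, -15), (18, -28)) = 28.178
d((-7, -15), (21, 28)) = 51.3128
d((-7, -15), (2, 11)) = 27.5136
d((-7, -15), (-4, -11)) = 5.0
d((-18, 17), (2, 9)) = 21.5407
d((-18, 17), (29, -4)) = 51.4782
d((-18, 17), (-14, -6)) = 23.3452
d((-18, 17), (18, -28)) = 57.6281
d((-18, 17), (21, 28)) = 40.5216
d((-18, 17), (2, 11)) = 20.8806
d((-18, 17), (-4, -11)) = 31.305
d((2, 9), (29, -4)) = 29.9666
d((2, 9), (-14, -6)) = 21.9317
d((2, 9), (18, -28)) = 40.3113
d((2, 9), (21, 28)) = 26.8701
d((2, 9), (2, 11)) = 2.0 <-- minimum
d((2, 9), (-4, -11)) = 20.8806
d((29, -4), (-14, -6)) = 43.0465
d((29, -4), (18, -28)) = 26.4008
d((29, -4), (21, 28)) = 32.9848
d((29, -4), (2, 11)) = 30.8869
d((29, -4), (-4, -11)) = 33.7343
d((-14, -6), (18, -28)) = 38.833
d((-14, -6), (21, 28)) = 48.7955
d((-14, -6), (2, 11)) = 23.3452
d((-14, -6), (-4, -11)) = 11.1803
d((18, -28), (21, 28)) = 56.0803
d((18, -28), (2, 11)) = 42.1545
d((18, -28), (-4, -11)) = 27.8029
d((21, 28), (2, 11)) = 25.4951
d((21, 28), (-4, -11)) = 46.3249
d((2, 11), (-4, -11)) = 22.8035

Closest pair: (2, 9) and (2, 11) with distance 2.0

The closest pair is (2, 9) and (2, 11) with Euclidean distance 2.0. For 10 points, brute-force pairwise comparison is shown above. For large n, the divide-and-conquer algorithm (sort by x, recurse on halves, check the dividing strip) achieves O(n log n).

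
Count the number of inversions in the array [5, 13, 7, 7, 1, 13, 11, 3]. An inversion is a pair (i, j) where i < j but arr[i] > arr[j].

Finding inversions in [5, 13, 7, 7, 1, 13, 11, 3]:

(0, 4): arr[0]=5 > arr[4]=1
(0, 7): arr[0]=5 > arr[7]=3
(1, 2): arr[1]=13 > arr[2]=7
(1, 3): arr[1]=13 > arr[3]=7
(1, 4): arr[1]=13 > arr[4]=1
(1, 6): arr[1]=13 > arr[6]=11
(1, 7): arr[1]=13 > arr[7]=3
(2, 4): arr[2]=7 > arr[4]=1
(2, 7): arr[2]=7 > arr[7]=3
(3, 4): arr[3]=7 > arr[4]=1
(3, 7): arr[3]=7 > arr[7]=3
(5, 6): arr[5]=13 > arr[6]=11
(5, 7): arr[5]=13 > arr[7]=3
(6, 7): arr[6]=11 > arr[7]=3

Total inversions: 14

The array has 14 inversion(s): (0,4), (0,7), (1,2), (1,3), (1,4), (1,6), (1,7), (2,4), (2,7), (3,4), (3,7), (5,6), (5,7), (6,7). Each pair (i,j) satisfies i < j and arr[i] > arr[j].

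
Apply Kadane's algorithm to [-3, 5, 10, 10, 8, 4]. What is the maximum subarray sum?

Using Kadane's algorithm on [-3, 5, 10, 10, 8, 4]:

Scanning through the array:
Position 1 (value 5): max_ending_here = 5, max_so_far = 5
Position 2 (value 10): max_ending_here = 15, max_so_far = 15
Position 3 (value 10): max_ending_here = 25, max_so_far = 25
Position 4 (value 8): max_ending_here = 33, max_so_far = 33
Position 5 (value 4): max_ending_here = 37, max_so_far = 37

Maximum subarray: [5, 10, 10, 8, 4]
Maximum sum: 37

The maximum subarray is [5, 10, 10, 8, 4] with sum 37. This subarray runs from index 1 to index 5.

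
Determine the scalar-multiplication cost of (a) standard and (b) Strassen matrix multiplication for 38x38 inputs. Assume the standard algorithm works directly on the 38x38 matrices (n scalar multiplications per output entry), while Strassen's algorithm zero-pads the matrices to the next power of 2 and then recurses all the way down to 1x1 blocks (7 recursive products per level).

Matrix multiplication for 38x38 matrices:

Strassen's algorithm requires power-of-2 dimensions. Pad 38x38 to 64x64 (next power of 2).

Standard algorithm: 38^3 = 54872 multiplications
Strassen's algorithm: 7^(log2(64)) = 7^6 = 117649 multiplications
Difference: 54872 - 117649 = -62777 (Strassen uses MORE here due to padding overhead — for small or just-over-power-of-2 n, padding can outweigh the per-level savings)

Standard: 54872 multiplications (38^3). Strassen: 117649 multiplications (7^6, after padding to 64x64). Strassen reduces 8 recursive multiplications to 7 at each level.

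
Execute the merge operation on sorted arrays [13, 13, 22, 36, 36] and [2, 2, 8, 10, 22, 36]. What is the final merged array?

Merging process:

Compare 13 vs 2: take 2 from right. Merged: [2]
Compare 13 vs 2: take 2 from right. Merged: [2, 2]
Compare 13 vs 8: take 8 from right. Merged: [2, 2, 8]
Compare 13 vs 10: take 10 from right. Merged: [2, 2, 8, 10]
Compare 13 vs 22: take 13 from left. Merged: [2, 2, 8, 10, 13]
Compare 13 vs 22: take 13 from left. Merged: [2, 2, 8, 10, 13, 13]
Compare 22 vs 22: take 22 from left. Merged: [2, 2, 8, 10, 13, 13, 22]
Compare 36 vs 22: take 22 from right. Merged: [2, 2, 8, 10, 13, 13, 22, 22]
Compare 36 vs 36: take 36 from left. Merged: [2, 2, 8, 10, 13, 13, 22, 22, 36]
Compare 36 vs 36: take 36 from left. Merged: [2, 2, 8, 10, 13, 13, 22, 22, 36, 36]
Append remaining from right: [36]. Merged: [2, 2, 8, 10, 13, 13, 22, 22, 36, 36, 36]

Final merged array: [2, 2, 8, 10, 13, 13, 22, 22, 36, 36, 36]
Total comparisons: 10

The merged array is [2, 2, 8, 10, 13, 13, 22, 22, 36, 36, 36], requiring 10 comparisons. The merge step runs in O(n) time where n is the total number of elements.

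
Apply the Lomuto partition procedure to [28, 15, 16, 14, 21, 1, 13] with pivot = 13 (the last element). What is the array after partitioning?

Lomuto partition with pivot = 13:

Initial array: [28, 15, 16, 14, 21, 1, 13]

arr[0]=28 > 13: no swap
arr[1]=15 > 13: no swap
arr[2]=16 > 13: no swap
arr[3]=14 > 13: no swap
arr[4]=21 > 13: no swap
arr[5]=1 <= 13: swap with position 0, array becomes [1, 15, 16, 14, 21, 28, 13]

Place pivot at position 1: [1, 13, 16, 14, 21, 28, 15]
Pivot position: 1

After partitioning with pivot 13, the array becomes [1, 13, 16, 14, 21, 28, 15]. The pivot is placed at index 1. All elements to the left of the pivot are <= 13, and all elements to the right are > 13.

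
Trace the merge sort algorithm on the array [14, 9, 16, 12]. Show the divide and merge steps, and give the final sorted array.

Merge sort trace:

Split: [14, 9, 16, 12] -> [14, 9] and [16, 12]
  Split: [14, 9] -> [14] and [9]
  Merge: [14] + [9] -> [9, 14]
  Split: [16, 12] -> [16] and [12]
  Merge: [16] + [12] -> [12, 16]
Merge: [9, 14] + [12, 16] -> [9, 12, 14, 16]

Final sorted array: [9, 12, 14, 16]

The merge sort proceeds by recursively splitting the array and merging sorted halves.
After all merges, the sorted array is [9, 12, 14, 16].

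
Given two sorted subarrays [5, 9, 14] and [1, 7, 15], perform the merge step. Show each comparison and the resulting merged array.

Merging process:

Compare 5 vs 1: take 1 from right. Merged: [1]
Compare 5 vs 7: take 5 from left. Merged: [1, 5]
Compare 9 vs 7: take 7 from right. Merged: [1, 5, 7]
Compare 9 vs 15: take 9 from left. Merged: [1, 5, 7, 9]
Compare 14 vs 15: take 14 from left. Merged: [1, 5, 7, 9, 14]
Append remaining from right: [15]. Merged: [1, 5, 7, 9, 14, 15]

Final merged array: [1, 5, 7, 9, 14, 15]
Total comparisons: 5

The merged array is [1, 5, 7, 9, 14, 15], requiring 5 comparisons. The merge step runs in O(n) time where n is the total number of elements.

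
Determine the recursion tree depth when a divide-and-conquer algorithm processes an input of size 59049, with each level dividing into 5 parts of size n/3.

For divide and conquer with division factor 3:

Problem sizes at each level:
Level 0: 59049
Level 1: 19683
Level 2: 6561
Level 3: 2187
Level 4: 729
Level 5: 243
Level 6: 81
Level 7: 27
Level 8: 9
Level 9: 3
Level 10: 1

The root is level 0 and the size-1 base case is level 10 (the tree spans levels 0 through 10, i.e. 11 levels counting the root), so the depth is the number of divisions: log_3(59049) = 10

The recursion tree depth is log_3(59049) = 10. At each level, the problem size is divided by 3, so it takes 10 divisions to reduce to a base case of size 1. The algorithm makes 5 recursive calls at each level.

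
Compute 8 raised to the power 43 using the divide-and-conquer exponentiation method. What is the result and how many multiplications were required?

Computing 8^43 by squaring (build up from 8^1; each line after the first costs one multiplication):

8^1 = 8
8^2 = (8^1)^2 = 8^2 = 64
8^4 = (8^2)^2 = 64^2 = 4096
8^5 = 8 * 8^4 = 8 * 4096 = 32768
8^10 = (8^5)^2 = 32768^2 = 1073741824
8^20 = (8^10)^2 = 1073741824^2 = 1152921504606846976
8^21 = 8 * 8^20 = 8 * 1152921504606846976 = 9223372036854775808
8^42 = (8^21)^2 = 9223372036854775808^2 = 85070591730234615865843651857942052864
8^43 = 8 * 8^42 = 8 * 85070591730234615865843651857942052864 = 680564733841876926926749214863536422912

Result: 680564733841876926926749214863536422912
Multiplications needed: 8 (8 lines after 8^1)

8^43 = 680564733841876926926749214863536422912. Using exponentiation by squaring, this requires 8 multiplications. The key idea: if the exponent is even, square the half-power; if odd, multiply by the base once.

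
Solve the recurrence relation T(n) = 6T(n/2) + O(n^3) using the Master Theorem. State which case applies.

Master Theorem for T(n) = 6T(n/2) + O(n^3):

a = 6, b = 2, c = 3
log_b(a) = log_2(6) = 2.5850

Case 3: c = 3 > log_2(6) = 2.5850
T(n) = O(n^3) = O(n^3)

For T(n) = 6T(n/2) + O(n^3): log_2(6) = 2.5850. This is Case 3 of the Master Theorem (c > log_b(a), work dominated by root), giving O(n^3).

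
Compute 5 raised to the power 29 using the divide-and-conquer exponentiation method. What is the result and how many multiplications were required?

Computing 5^29 by squaring (build up from 5^1; each line after the first costs one multiplication):

5^1 = 5
5^2 = (5^1)^2 = 5^2 = 25
5^3 = 5 * 5^2 = 5 * 25 = 125
5^6 = (5^3)^2 = 125^2 = 15625
5^7 = 5 * 5^6 = 5 * 15625 = 78125
5^14 = (5^7)^2 = 78125^2 = 6103515625
5^28 = (5^14)^2 = 6103515625^2 = 37252902984619140625
5^29 = 5 * 5^28 = 5 * 37252902984619140625 = 186264514923095703125

Result: 186264514923095703125
Multiplications needed: 7 (7 lines after 5^1)

5^29 = 186264514923095703125. Using exponentiation by squaring, this requires 7 multiplications. The key idea: if the exponent is even, square the half-power; if odd, multiply by the base once.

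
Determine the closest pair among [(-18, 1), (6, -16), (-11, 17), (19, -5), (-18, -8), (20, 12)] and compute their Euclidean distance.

Computing all pairwise distances among 6 points:

d((-18, 1), (6, -16)) = 29.4109
d((-18, 1), (-11, 17)) = 17.4642
d((-18, 1), (19, -5)) = 37.4833
d((-18, 1), (-18, -8)) = 9.0 <-- minimum
d((-18, 1), (20, 12)) = 39.5601
d((6, -16), (-11, 17)) = 37.1214
d((6, -16), (19, -5)) = 17.0294
d((6, -16), (-18, -8)) = 25.2982
d((6, -16), (20, 12)) = 31.305
d((-11, 17), (19, -5)) = 37.2022
d((-11, 17), (-18, -8)) = 25.9615
d((-11, 17), (20, 12)) = 31.4006
d((19, -5), (-18, -8)) = 37.1214
d((19, -5), (20, 12)) = 17.0294
d((-18, -8), (20, 12)) = 42.9418

Closest pair: (-18, 1) and (-18, -8) with distance 9.0

The closest pair is (-18, 1) and (-18, -8) with Euclidean distance 9.0. For 6 points, brute-force pairwise comparison is shown above. For large n, the divide-and-conquer algorithm (sort by x, recurse on halves, check the dividing strip) achieves O(n log n).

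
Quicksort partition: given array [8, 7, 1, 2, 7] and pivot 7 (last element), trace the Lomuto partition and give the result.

Lomuto partition with pivot = 7:

Initial array: [8, 7, 1, 2, 7]

arr[0]=8 > 7: no swap
arr[1]=7 <= 7: swap with position 0, array becomes [7, 8, 1, 2, 7]
arr[2]=1 <= 7: swap with position 1, array becomes [7, 1, 8, 2, 7]
arr[3]=2 <= 7: swap with position 2, array becomes [7, 1, 2, 8, 7]

Place pivot at position 3: [7, 1, 2, 7, 8]
Pivot position: 3

After partitioning with pivot 7, the array becomes [7, 1, 2, 7, 8]. The pivot is placed at index 3. All elements to the left of the pivot are <= 7, and all elements to the right are > 7.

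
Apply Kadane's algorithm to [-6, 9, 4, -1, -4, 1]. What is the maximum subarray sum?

Using Kadane's algorithm on [-6, 9, 4, -1, -4, 1]:

Scanning through the array:
Position 1 (value 9): max_ending_here = 9, max_so_far = 9
Position 2 (value 4): max_ending_here = 13, max_so_far = 13
Position 3 (value -1): max_ending_here = 12, max_so_far = 13
Position 4 (value -4): max_ending_here = 8, max_so_far = 13
Position 5 (value 1): max_ending_here = 9, max_so_far = 13

Maximum subarray: [9, 4]
Maximum sum: 13

The maximum subarray is [9, 4] with sum 13. This subarray runs from index 1 to index 2.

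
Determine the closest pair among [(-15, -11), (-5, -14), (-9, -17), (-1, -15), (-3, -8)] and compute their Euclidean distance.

Computing all pairwise distances among 5 points:

d((-15, -11), (-5, -14)) = 10.4403
d((-15, -11), (-9, -17)) = 8.4853
d((-15, -11), (-1, -15)) = 14.5602
d((-15, -11), (-3, -8)) = 12.3693
d((-5, -14), (-9, -17)) = 5.0
d((-5, -14), (-1, -15)) = 4.1231 <-- minimum
d((-5, -14), (-3, -8)) = 6.3246
d((-9, -17), (-1, -15)) = 8.2462
d((-9, -17), (-3, -8)) = 10.8167
d((-1, -15), (-3, -8)) = 7.2801

Closest pair: (-5, -14) and (-1, -15) with distance 4.1231

The closest pair is (-5, -14) and (-1, -15) with Euclidean distance 4.1231. For 5 points, brute-force pairwise comparison is shown above. For large n, the divide-and-conquer algorithm (sort by x, recurse on halves, check the dividing strip) achieves O(n log n).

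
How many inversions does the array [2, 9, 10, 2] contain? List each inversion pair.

Finding inversions in [2, 9, 10, 2]:

(1, 3): arr[1]=9 > arr[3]=2
(2, 3): arr[2]=10 > arr[3]=2

Total inversions: 2

The array has 2 inversion(s): (1,3), (2,3). Each pair (i,j) satisfies i < j and arr[i] > arr[j].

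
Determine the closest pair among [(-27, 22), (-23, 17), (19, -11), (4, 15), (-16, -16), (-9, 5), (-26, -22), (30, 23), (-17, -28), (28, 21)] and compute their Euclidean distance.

Computing all pairwise distances among 10 points:

d((-27, 22), (-23, 17)) = 6.4031
d((-27, 22), (19, -11)) = 56.6127
d((-27, 22), (4, 15)) = 31.7805
d((-27, 22), (-16, -16)) = 39.5601
d((-27, 22), (-9, 5)) = 24.7588
d((-27, 22), (-26, -22)) = 44.0114
d((-27, 22), (30, 23)) = 57.0088
d((-27, 22), (-17, -28)) = 50.9902
d((-27, 22), (28, 21)) = 55.0091
d((-23, 17), (19, -11)) = 50.4777
d((-23, 17), (4, 15)) = 27.074
d((-23, 17), (-16, -16)) = 33.7343
d((-23, 17), (-9, 5)) = 18.4391
d((-23, 17), (-26, -22)) = 39.1152
d((-23, 17), (30, 23)) = 53.3385
d((-23, 17), (-17, -28)) = 45.3982
d((-23, 17), (28, 21)) = 51.1566
d((19, -11), (4, 15)) = 30.0167
d((19, -11), (-16, -16)) = 35.3553
d((19, -11), (-9, 5)) = 32.249
d((19, -11), (-26, -22)) = 46.3249
d((19, -11), (30, 23)) = 35.7351
d((19, -11), (-17, -28)) = 39.8121
d((19, -11), (28, 21)) = 33.2415
d((4, 15), (-16, -16)) = 36.8917
d((4, 15), (-9, 5)) = 16.4012
d((4, 15), (-26, -22)) = 47.634
d((4, 15), (30, 23)) = 27.2029
d((4, 15), (-17, -28)) = 47.8539
d((4, 15), (28, 21)) = 24.7386
d((-16, -16), (-9, 5)) = 22.1359
d((-16, -16), (-26, -22)) = 11.6619
d((-16, -16), (30, 23)) = 60.3075
d((-16, -16), (-17, -28)) = 12.0416
d((-16, -16), (28, 21)) = 57.4891
d((-9, 5), (-26, -22)) = 31.9061
d((-9, 5), (30, 23)) = 42.9535
d((-9, 5), (-17, -28)) = 33.9559
d((-9, 5), (28, 21)) = 40.3113
d((-26, -22), (30, 23)) = 71.8401
d((-26, -22), (-17, -28)) = 10.8167
d((-26, -22), (28, 21)) = 69.029
d((30, 23), (-17, -28)) = 69.3542
d((30, 23), (28, 21)) = 2.8284 <-- minimum
d((-17, -28), (28, 21)) = 66.5282

Closest pair: (30, 23) and (28, 21) with distance 2.8284

The closest pair is (30, 23) and (28, 21) with Euclidean distance 2.8284. For 10 points, brute-force pairwise comparison is shown above. For large n, the divide-and-conquer algorithm (sort by x, recurse on halves, check the dividing strip) achieves O(n log n).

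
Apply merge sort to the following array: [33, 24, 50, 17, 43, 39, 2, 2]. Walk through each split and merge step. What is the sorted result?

Merge sort trace:

Split: [33, 24, 50, 17, 43, 39, 2, 2] -> [33, 24, 50, 17] and [43, 39, 2, 2]
  Split: [33, 24, 50, 17] -> [33, 24] and [50, 17]
    Split: [33, 24] -> [33] and [24]
    Merge: [33] + [24] -> [24, 33]
    Split: [50, 17] -> [50] and [17]
    Merge: [50] + [17] -> [17, 50]
  Merge: [24, 33] + [17, 50] -> [17, 24, 33, 50]
  Split: [43, 39, 2, 2] -> [43, 39] and [2, 2]
    Split: [43, 39] -> [43] and [39]
    Merge: [43] + [39] -> [39, 43]
    Split: [2, 2] -> [2] and [2]
    Merge: [2] + [2] -> [2, 2]
  Merge: [39, 43] + [2, 2] -> [2, 2, 39, 43]
Merge: [17, 24, 33, 50] + [2, 2, 39, 43] -> [2, 2, 17, 24, 33, 39, 43, 50]

Final sorted array: [2, 2, 17, 24, 33, 39, 43, 50]

The merge sort proceeds by recursively splitting the array and merging sorted halves.
After all merges, the sorted array is [2, 2, 17, 24, 33, 39, 43, 50].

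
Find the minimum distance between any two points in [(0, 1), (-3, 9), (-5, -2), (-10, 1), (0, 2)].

Computing all pairwise distances among 5 points:

d((0, 1), (-3, 9)) = 8.544
d((0, 1), (-5, -2)) = 5.831
d((0, 1), (-10, 1)) = 10.0
d((0, 1), (0, 2)) = 1.0 <-- minimum
d((-3, 9), (-5, -2)) = 11.1803
d((-3, 9), (-10, 1)) = 10.6301
d((-3, 9), (0, 2)) = 7.6158
d((-5, -2), (-10, 1)) = 5.831
d((-5, -2), (0, 2)) = 6.4031
d((-10, 1), (0, 2)) = 10.0499

Closest pair: (0, 1) and (0, 2) with distance 1.0

The closest pair is (0, 1) and (0, 2) with Euclidean distance 1.0. For 5 points, brute-force pairwise comparison is shown above. For large n, the divide-and-conquer algorithm (sort by x, recurse on halves, check the dividing strip) achieves O(n log n).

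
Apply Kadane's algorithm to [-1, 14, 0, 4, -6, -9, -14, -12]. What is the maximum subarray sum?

Using Kadane's algorithm on [-1, 14, 0, 4, -6, -9, -14, -12]:

Scanning through the array:
Position 1 (value 14): max_ending_here = 14, max_so_far = 14
Position 2 (value 0): max_ending_here = 14, max_so_far = 14
Position 3 (value 4): max_ending_here = 18, max_so_far = 18
Position 4 (value -6): max_ending_here = 12, max_so_far = 18
Position 5 (value -9): max_ending_here = 3, max_so_far = 18
Position 6 (value -14): max_ending_here = -11, max_so_far = 18
Position 7 (value -12): max_ending_here = -12, max_so_far = 18

Maximum subarray: [14, 0, 4]
Maximum sum: 18

The maximum subarray is [14, 0, 4] with sum 18. This subarray runs from index 1 to index 3.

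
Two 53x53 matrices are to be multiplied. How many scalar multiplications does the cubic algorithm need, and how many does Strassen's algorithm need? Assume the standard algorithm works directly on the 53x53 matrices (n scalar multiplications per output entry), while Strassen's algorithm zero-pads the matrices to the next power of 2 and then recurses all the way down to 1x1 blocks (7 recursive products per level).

Matrix multiplication for 53x53 matrices:

Strassen's algorithm requires power-of-2 dimensions. Pad 53x53 to 64x64 (next power of 2).

Standard algorithm: 53^3 = 148877 multiplications
Strassen's algorithm: 7^(log2(64)) = 7^6 = 117649 multiplications
Savings: 148877 - 117649 = 31228 multiplications

Standard: 148877 multiplications (53^3). Strassen: 117649 multiplications (7^6, after padding to 64x64). Strassen reduces 8 recursive multiplications to 7 at each level.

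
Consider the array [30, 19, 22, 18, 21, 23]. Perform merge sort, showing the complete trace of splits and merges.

Merge sort trace:

Split: [30, 19, 22, 18, 21, 23] -> [30, 19, 22] and [18, 21, 23]
  Split: [30, 19, 22] -> [30] and [19, 22]
    Split: [19, 22] -> [19] and [22]
    Merge: [19] + [22] -> [19, 22]
  Merge: [30] + [19, 22] -> [19, 22, 30]
  Split: [18, 21, 23] -> [18] and [21, 23]
    Split: [21, 23] -> [21] and [23]
    Merge: [21] + [23] -> [21, 23]
  Merge: [18] + [21, 23] -> [18, 21, 23]
Merge: [19, 22, 30] + [18, 21, 23] -> [18, 19, 21, 22, 23, 30]

Final sorted array: [18, 19, 21, 22, 23, 30]

The merge sort proceeds by recursively splitting the array and merging sorted halves.
After all merges, the sorted array is [18, 19, 21, 22, 23, 30].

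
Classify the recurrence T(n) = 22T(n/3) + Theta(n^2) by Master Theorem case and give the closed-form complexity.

Master Theorem for T(n) = 22T(n/3) + O(n^2):

a = 22, b = 3, c = 2
log_b(a) = log_3(22) = 2.8136

Case 1: c = 2 < log_3(22) = 2.8136
T(n) = O(n^(log_3 22))

For T(n) = 22T(n/3) + O(n^2): log_3(22) = 2.8136. This is Case 1 of the Master Theorem (c < log_b(a), work dominated by leaves), giving O(n^(log_3 22)).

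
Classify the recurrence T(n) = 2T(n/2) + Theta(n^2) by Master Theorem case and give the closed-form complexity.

Master Theorem for T(n) = 2T(n/2) + O(n^2):

a = 2, b = 2, c = 2
log_b(a) = log_2(2) = 1.0000

Case 3: c = 2 > log_2(2) = 1.0000
T(n) = O(n^2) = O(n^2)

For T(n) = 2T(n/2) + O(n^2): log_2(2) = 1.0000. This is Case 3 of the Master Theorem (c > log_b(a), work dominated by root), giving O(n^2).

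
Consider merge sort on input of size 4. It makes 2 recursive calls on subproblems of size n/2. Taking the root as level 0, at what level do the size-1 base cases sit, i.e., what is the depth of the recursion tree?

For divide and conquer with division factor 2:

Problem sizes at each level:
Level 0: 4
Level 1: 2
Level 2: 1

The root is level 0 and the size-1 base case is level 2 (the tree spans levels 0 through 2, i.e. 3 levels counting the root), so the depth is the number of divisions: log_2(4) = 2

The recursion tree depth is log_2(4) = 2. At each level, the problem size is divided by 2, so it takes 2 divisions to reduce to a base case of size 1. The algorithm makes 2 recursive calls at each level.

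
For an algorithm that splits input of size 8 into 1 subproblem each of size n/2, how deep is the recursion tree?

For divide and conquer with division factor 2:

Problem sizes at each level:
Level 0: 8
Level 1: 4
Level 2: 2
Level 3: 1

The root is level 0 and the size-1 base case is level 3 (the tree spans levels 0 through 3, i.e. 4 levels counting the root), so the depth is the number of divisions: log_2(8) = 3

The recursion tree depth is log_2(8) = 3. At each level, the problem size is divided by 2, so it takes 3 divisions to reduce to a base case of size 1. The algorithm makes 1 recursive call at each level.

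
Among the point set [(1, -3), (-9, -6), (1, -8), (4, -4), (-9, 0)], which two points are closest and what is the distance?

Computing all pairwise distances among 5 points:

d((1, -3), (-9, -6)) = 10.4403
d((1, -3), (1, -8)) = 5.0
d((1, -3), (4, -4)) = 3.1623 <-- minimum
d((1, -3), (-9, 0)) = 10.4403
d((-9, -6), (1, -8)) = 10.198
d((-9, -6), (4, -4)) = 13.1529
d((-9, -6), (-9, 0)) = 6.0
d((1, -8), (4, -4)) = 5.0
d((1, -8), (-9, 0)) = 12.8062
d((4, -4), (-9, 0)) = 13.6015

Closest pair: (1, -3) and (4, -4) with distance 3.1623

The closest pair is (1, -3) and (4, -4) with Euclidean distance 3.1623. For 5 points, brute-force pairwise comparison is shown above. For large n, the divide-and-conquer algorithm (sort by x, recurse on halves, check the dividing strip) achieves O(n log n).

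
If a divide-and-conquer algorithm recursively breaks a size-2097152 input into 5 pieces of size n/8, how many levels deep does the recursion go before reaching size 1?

For divide and conquer with division factor 8:

Problem sizes at each level:
Level 0: 2097152
Level 1: 262144
Level 2: 32768
Level 3: 4096
Level 4: 512
Level 5: 64
Level 6: 8
Level 7: 1

The root is level 0 and the size-1 base case is level 7 (the tree spans levels 0 through 7, i.e. 8 levels counting the root), so the depth is the number of divisions: log_8(2097152) = 7

The recursion tree depth is log_8(2097152) = 7. At each level, the problem size is divided by 8, so it takes 7 divisions to reduce to a base case of size 1. The algorithm makes 5 recursive calls at each level.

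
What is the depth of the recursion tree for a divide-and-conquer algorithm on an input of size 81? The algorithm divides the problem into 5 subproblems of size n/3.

For divide and conquer with division factor 3:

Problem sizes at each level:
Level 0: 81
Level 1: 27
Level 2: 9
Level 3: 3
Level 4: 1

The root is level 0 and the size-1 base case is level 4 (the tree spans levels 0 through 4, i.e. 5 levels counting the root), so the depth is the number of divisions: log_3(81) = 4

The recursion tree depth is log_3(81) = 4. At each level, the problem size is divided by 3, so it takes 4 divisions to reduce to a base case of size 1. The algorithm makes 5 recursive calls at each level.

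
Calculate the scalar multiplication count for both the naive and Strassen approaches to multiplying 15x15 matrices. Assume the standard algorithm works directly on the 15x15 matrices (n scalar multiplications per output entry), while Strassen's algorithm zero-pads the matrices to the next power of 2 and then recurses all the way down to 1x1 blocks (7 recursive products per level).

Matrix multiplication for 15x15 matrices:

Strassen's algorithm requires power-of-2 dimensions. Pad 15x15 to 16x16 (next power of 2).

Standard algorithm: 15^3 = 3375 multiplications
Strassen's algorithm: 7^(log2(16)) = 7^4 = 2401 multiplications
Savings: 3375 - 2401 = 974 multiplications

Standard: 3375 multiplications (15^3). Strassen: 2401 multiplications (7^4, after padding to 16x16). Strassen reduces 8 recursive multiplications to 7 at each level.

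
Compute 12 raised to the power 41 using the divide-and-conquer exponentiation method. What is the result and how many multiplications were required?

Computing 12^41 by squaring (build up from 12^1; each line after the first costs one multiplication):

12^1 = 12
12^2 = (12^1)^2 = 12^2 = 144
12^4 = (12^2)^2 = 144^2 = 20736
12^5 = 12 * 12^4 = 12 * 20736 = 248832
12^10 = (12^5)^2 = 248832^2 = 61917364224
12^20 = (12^10)^2 = 61917364224^2 = 3833759992447475122176
12^40 = (12^20)^2 = 3833759992447475122176^2 = 14697715679690864505827555550150426126974976
12^41 = 12 * 12^40 = 12 * 14697715679690864505827555550150426126974976 = 176372588156290374069930666601805113523699712

Result: 176372588156290374069930666601805113523699712
Multiplications needed: 7 (7 lines after 12^1)

12^41 = 176372588156290374069930666601805113523699712. Using exponentiation by squaring, this requires 7 multiplications. The key idea: if the exponent is even, square the half-power; if odd, multiply by the base once.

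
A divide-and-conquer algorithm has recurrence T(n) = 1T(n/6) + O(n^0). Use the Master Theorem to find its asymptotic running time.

Master Theorem for T(n) = 1T(n/6) + O(n^0):

a = 1, b = 6, c = 0
log_b(a) = log_6(1) = 0.0000

Case 2: c = 0 = log_6(1) = 0.0000
T(n) = O(n^0 log n) = O(log n)

For T(n) = 1T(n/6) + O(n^0): log_6(1) = 0.0000. This is Case 2 of the Master Theorem (c = log_b(a), equal work at all levels), giving O(log n).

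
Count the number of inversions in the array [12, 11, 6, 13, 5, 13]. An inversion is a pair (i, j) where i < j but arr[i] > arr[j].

Finding inversions in [12, 11, 6, 13, 5, 13]:

(0, 1): arr[0]=12 > arr[1]=11
(0, 2): arr[0]=12 > arr[2]=6
(0, 4): arr[0]=12 > arr[4]=5
(1, 2): arr[1]=11 > arr[2]=6
(1, 4): arr[1]=11 > arr[4]=5
(2, 4): arr[2]=6 > arr[4]=5
(3, 4): arr[3]=13 > arr[4]=5

Total inversions: 7

The array has 7 inversion(s): (0,1), (0,2), (0,4), (1,2), (1,4), (2,4), (3,4). Each pair (i,j) satisfies i < j and arr[i] > arr[j].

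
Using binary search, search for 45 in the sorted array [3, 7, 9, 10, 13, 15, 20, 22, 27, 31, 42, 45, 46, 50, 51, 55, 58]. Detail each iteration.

Binary search for 45 in [3, 7, 9, 10, 13, 15, 20, 22, 27, 31, 42, 45, 46, 50, 51, 55, 58]:

lo=0, hi=16, mid=8, arr[mid]=27 -> 27 < 45, search right half
lo=9, hi=16, mid=12, arr[mid]=46 -> 46 > 45, search left half
lo=9, hi=11, mid=10, arr[mid]=42 -> 42 < 45, search right half
lo=11, hi=11, mid=11, arr[mid]=45 -> Found target at index 11!

Binary search finds 45 at index 11 after 4 comparisons. The search repeatedly halves the search space by comparing with the middle element.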